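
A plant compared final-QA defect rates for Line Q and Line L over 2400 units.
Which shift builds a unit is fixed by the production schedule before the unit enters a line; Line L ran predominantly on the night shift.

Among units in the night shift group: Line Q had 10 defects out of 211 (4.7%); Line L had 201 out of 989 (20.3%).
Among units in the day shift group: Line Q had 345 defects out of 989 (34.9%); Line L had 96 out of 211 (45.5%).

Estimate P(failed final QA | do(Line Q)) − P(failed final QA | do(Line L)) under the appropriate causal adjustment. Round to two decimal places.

Shift satisfies the back-door criterion: it is not a descendant of the line, and it blocks the spurious path from line to outcome. Adjusting for it (i.e., using the within-shift rates) gives the causal effect.
Adjusting over the population distribution of shift: 0.500·(0.047−0.203) + 0.500·(0.349−0.455) = -0.131.

-0.13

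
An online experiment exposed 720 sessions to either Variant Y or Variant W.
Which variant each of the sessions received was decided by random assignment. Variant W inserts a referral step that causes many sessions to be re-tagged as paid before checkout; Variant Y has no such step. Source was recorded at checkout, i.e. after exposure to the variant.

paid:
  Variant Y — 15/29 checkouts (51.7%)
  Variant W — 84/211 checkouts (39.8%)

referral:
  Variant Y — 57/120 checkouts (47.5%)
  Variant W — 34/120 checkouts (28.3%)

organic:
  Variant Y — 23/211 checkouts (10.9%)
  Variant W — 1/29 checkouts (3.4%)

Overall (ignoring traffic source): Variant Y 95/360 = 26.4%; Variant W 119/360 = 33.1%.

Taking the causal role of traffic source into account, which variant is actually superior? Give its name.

Variant W

Traffic source lies on the pathway variant → traffic source → outcome, so adjusting for it blocks the indirect effect. For the total causal effect of variant, use the unadjusted pooled rates.
Pooled: Variant Y 26.4% vs Variant W 33.1%; Variant W is higher overall.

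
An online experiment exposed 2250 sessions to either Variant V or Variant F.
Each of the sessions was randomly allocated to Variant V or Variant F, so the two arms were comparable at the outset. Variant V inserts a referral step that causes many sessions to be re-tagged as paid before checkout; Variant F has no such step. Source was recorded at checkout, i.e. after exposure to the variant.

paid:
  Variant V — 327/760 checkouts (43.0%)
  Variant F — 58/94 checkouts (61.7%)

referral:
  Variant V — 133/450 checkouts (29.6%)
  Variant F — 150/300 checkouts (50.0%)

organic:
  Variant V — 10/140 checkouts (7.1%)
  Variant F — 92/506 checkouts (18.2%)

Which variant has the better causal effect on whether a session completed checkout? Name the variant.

Variant V

The stratified and pooled comparisons disagree (Variant F wins within each traffic source; Variant V wins overall), so the answer turns on the causal role of traffic source.
Traffic source here is a post-treatment variable shaped by the variant; conditioning on it would introduce bias rather than remove it. The overall comparison is the causal one.
Pooled: Variant V 34.8% vs Variant F 33.3%; Variant V is higher overall.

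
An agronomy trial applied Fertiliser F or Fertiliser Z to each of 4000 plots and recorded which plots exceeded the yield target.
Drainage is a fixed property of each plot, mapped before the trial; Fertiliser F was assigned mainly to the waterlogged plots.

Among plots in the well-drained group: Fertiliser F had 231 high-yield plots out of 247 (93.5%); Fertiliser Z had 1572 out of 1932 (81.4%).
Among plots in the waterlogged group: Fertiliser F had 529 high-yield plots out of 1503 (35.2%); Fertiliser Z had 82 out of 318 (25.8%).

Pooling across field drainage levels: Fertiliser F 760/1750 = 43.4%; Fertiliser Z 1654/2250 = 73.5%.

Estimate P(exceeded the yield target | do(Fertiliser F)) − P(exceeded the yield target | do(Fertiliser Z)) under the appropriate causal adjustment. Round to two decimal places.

Within every field drainage level Fertiliser F has the higher rate, yet pooled Fertiliser Z does — Simpson's reversal.
Nothing the fertiliser does changes field drainage; the imbalance is an allocation artefact. With field drainage also predicting the outcome, the pooled figure is confounded, and the within-stratum comparison is the causal one.
Adjusting over the population distribution of field drainage: 0.545·(0.935−0.814) + 0.455·(0.352−0.258) = +0.109.

+0.11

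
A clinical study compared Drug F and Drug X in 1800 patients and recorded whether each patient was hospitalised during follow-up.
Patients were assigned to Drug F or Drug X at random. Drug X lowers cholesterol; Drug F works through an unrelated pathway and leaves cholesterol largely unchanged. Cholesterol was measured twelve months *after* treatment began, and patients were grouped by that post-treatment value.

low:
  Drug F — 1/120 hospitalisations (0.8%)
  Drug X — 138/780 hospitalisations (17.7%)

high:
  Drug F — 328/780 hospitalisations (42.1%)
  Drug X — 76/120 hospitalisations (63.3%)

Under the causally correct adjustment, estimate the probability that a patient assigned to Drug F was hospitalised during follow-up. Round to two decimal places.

The stratified and pooled comparisons disagree (Drug F wins within each cholesterol; Drug X wins overall), so the answer turns on the causal role of cholesterol.
Stratifying would compare drugs among patients the drugs themselves sorted into cholesterol groups — a form of selection on an intermediate. The unconditioned pooled rates give the total causal effect.
So P(outcome | do(Drug F)) is just the pooled rate for Drug F: 329/900 = 0.366.

0.37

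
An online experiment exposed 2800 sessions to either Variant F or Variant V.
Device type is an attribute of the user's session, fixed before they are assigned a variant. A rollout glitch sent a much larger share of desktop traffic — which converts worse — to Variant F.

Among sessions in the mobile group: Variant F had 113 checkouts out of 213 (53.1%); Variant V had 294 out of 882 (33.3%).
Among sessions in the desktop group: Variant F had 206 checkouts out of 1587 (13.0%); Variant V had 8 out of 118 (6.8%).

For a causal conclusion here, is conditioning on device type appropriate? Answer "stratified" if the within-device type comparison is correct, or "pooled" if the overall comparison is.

stratified

Device type differs across variants for reasons unrelated to any effect of the variant itself, and it separately predicts the outcome — a classic confounder. We must compare within device type levels.
Within each level — mobile: 53.1% vs 33.3%; desktop: 13.0% vs 6.8% — Variant F is higher every time.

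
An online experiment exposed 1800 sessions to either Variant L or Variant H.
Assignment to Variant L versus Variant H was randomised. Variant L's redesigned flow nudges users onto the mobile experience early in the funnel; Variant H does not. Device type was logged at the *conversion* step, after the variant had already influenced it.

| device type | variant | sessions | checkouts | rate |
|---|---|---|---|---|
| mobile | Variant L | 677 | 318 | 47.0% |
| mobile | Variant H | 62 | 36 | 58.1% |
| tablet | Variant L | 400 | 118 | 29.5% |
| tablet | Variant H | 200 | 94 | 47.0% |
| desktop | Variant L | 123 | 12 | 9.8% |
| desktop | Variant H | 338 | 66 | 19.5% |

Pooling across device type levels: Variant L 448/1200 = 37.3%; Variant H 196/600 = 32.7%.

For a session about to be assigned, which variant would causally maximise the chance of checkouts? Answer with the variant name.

Within every device type level Variant H has the higher rate, yet pooled Variant L does — Simpson's reversal.
Because the variant influences device type, device type is a post-treatment mediator, not a confounder. Stratifying on it would bias the estimate; the causal effect is the crude pooled difference.
Pooled: Variant L 37.3% vs Variant H 32.7%; Variant L is higher overall.

Variant L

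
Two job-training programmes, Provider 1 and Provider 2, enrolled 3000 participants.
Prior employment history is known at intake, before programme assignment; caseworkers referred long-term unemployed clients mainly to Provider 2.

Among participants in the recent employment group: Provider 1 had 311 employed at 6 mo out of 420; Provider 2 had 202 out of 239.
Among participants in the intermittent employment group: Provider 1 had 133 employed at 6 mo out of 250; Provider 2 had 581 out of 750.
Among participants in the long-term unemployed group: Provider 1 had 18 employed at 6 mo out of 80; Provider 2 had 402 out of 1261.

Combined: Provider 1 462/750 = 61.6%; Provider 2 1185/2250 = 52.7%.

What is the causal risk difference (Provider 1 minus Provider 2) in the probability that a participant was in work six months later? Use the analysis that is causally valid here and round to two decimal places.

Since prior employment history is a pre-existing factor (not a product of the programme) and it affects the outcome on its own, it is a confounder. The stratified rates, not the pooled rate, identify the causal effect.
Adjusting over the population distribution of prior employment history: 0.220·(0.740−0.845) + 0.333·(0.532−0.775) + 0.447·(0.225−0.319) = -0.146.

-0.15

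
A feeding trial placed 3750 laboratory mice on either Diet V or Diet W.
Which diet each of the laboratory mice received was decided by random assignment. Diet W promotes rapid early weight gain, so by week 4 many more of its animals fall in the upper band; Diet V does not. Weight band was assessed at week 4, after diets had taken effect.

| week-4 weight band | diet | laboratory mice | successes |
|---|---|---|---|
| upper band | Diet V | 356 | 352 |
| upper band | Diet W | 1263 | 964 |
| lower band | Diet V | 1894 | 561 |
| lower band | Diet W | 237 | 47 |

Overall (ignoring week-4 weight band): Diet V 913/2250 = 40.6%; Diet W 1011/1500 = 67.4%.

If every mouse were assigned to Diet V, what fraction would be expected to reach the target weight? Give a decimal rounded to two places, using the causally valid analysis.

0.41

Within every week-4 weight band level Diet V has the higher rate, yet pooled Diet W does — Simpson's reversal.
Because the diet influences week-4 weight band, week-4 weight band is a post-treatment mediator, not a confounder. Stratifying on it would bias the estimate; the causal effect is the crude pooled difference.
So P(outcome | do(Diet V)) is just the pooled rate for Diet V: 913/2250 = 0.406.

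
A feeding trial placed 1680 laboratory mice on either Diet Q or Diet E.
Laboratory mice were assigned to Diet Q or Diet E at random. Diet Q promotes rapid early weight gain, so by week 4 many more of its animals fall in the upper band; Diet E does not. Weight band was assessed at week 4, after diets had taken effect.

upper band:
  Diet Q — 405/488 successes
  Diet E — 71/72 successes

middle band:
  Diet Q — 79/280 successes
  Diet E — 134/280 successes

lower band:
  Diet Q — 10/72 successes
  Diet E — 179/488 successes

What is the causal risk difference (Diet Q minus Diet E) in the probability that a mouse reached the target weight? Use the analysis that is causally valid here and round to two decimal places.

+0.13

Diet E is higher inside every week-4 weight band stratum but Diet Q is higher in aggregate. Whether to stratify depends on how week-4 weight band relates to the diet.
Week-4 weight band is recorded after the diet and is itself shifted by it — it sits on the causal path from diet to outcome. Conditioning on a mediator would strip out part of the effect we want; the pooled comparison gives the total causal effect.
The causal difference is the pooled difference: 0.588 − 0.457 = +0.131.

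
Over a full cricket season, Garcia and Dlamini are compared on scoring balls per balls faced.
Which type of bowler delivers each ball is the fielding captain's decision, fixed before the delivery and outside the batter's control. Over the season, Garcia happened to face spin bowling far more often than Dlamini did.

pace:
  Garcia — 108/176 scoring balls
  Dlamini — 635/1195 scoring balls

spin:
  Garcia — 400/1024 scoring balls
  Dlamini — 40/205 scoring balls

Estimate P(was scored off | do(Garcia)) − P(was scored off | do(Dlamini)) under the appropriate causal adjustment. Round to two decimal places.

+0.14

The stratified and pooled comparisons disagree (Garcia wins within each bowling type; Dlamini wins overall), so the answer turns on the causal role of bowling type.
Nothing the player does changes bowling type; the imbalance is an allocation artefact. With bowling type also predicting the outcome, the pooled figure is confounded, and the within-stratum comparison is the causal one.
Adjusting over the population distribution of bowling type: 0.527·(0.614−0.531) + 0.473·(0.391−0.195) = +0.136.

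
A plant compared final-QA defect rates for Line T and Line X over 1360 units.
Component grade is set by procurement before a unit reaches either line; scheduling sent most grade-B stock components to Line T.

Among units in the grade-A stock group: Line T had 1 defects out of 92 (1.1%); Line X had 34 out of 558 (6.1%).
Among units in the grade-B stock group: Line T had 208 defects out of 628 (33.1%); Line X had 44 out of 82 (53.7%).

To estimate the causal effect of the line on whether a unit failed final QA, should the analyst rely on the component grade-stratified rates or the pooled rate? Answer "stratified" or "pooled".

Line T is lower inside every component grade stratum but Line X is lower in aggregate. Whether to stratify depends on how component grade relates to the line.
Component grade is set before the line has any effect — it is not caused by the line — and it independently drives the outcome. That makes it a confounder, so the causal comparison is within component grade levels.
Within each level — grade-A stock: 1.1% vs 6.1%; grade-B stock: 33.1% vs 53.7% — Line T is lower every time.

stratified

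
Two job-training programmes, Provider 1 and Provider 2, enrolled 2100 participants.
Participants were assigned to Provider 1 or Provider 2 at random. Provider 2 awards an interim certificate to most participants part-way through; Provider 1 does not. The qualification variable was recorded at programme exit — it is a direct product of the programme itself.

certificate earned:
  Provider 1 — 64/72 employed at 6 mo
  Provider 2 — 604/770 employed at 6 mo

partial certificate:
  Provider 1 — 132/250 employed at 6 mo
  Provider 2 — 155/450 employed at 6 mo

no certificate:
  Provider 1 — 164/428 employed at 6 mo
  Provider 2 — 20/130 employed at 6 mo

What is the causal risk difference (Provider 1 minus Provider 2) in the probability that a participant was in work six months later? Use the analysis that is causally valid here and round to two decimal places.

-0.10

The distribution of qualification attained during the programme is itself part of what the programme does — it is an intermediate outcome. Holding it fixed would remove that part of the effect; the total effect is the pooled difference.
The causal difference is the pooled difference: 0.480 − 0.577 = -0.097.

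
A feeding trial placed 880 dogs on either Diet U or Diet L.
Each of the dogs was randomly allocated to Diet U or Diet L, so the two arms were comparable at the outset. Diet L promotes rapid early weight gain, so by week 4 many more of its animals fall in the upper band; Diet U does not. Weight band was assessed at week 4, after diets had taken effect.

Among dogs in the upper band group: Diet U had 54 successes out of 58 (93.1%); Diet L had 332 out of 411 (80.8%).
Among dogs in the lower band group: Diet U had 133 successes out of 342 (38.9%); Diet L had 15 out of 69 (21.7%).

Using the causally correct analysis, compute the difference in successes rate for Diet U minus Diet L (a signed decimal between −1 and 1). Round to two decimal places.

-0.26

Week-4 weight band is recorded after the diet and is itself shifted by it — it sits on the causal path from diet to outcome. Conditioning on a mediator would strip out part of the effect we want; the pooled comparison gives the total causal effect.
The causal difference is the pooled difference: 0.468 − 0.723 = -0.255.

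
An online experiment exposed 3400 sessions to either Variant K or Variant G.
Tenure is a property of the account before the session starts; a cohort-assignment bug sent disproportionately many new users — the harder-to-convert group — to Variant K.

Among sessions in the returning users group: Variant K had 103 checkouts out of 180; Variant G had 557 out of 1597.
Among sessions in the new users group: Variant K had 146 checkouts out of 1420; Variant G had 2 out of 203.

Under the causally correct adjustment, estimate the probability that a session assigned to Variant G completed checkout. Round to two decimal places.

User tenure satisfies the back-door criterion: it is not a descendant of the variant, and it blocks the spurious path from variant to outcome. Adjusting for it (i.e., using the within-user tenure rates) gives the causal effect.
Standardising Variant G to the population user tenure mix: 0.523·557/1597 + 0.477·2/203 = 0.187.

0.19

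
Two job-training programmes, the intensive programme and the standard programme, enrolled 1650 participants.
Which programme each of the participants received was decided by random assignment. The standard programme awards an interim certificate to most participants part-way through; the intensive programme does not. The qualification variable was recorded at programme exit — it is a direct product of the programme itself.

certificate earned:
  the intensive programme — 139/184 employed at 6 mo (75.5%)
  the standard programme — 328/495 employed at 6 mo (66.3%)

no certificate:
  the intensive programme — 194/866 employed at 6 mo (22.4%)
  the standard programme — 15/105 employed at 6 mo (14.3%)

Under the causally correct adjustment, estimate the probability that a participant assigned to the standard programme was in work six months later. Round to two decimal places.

the intensive programme is higher inside every qualification attained during the programme stratum but the standard programme is higher in aggregate. Whether to stratify depends on how qualification attained during the programme relates to the programme.
Qualification attained during the programme here is a post-treatment variable shaped by the programme; conditioning on it would introduce bias rather than remove it. The overall comparison is the causal one.
So P(outcome | do(the standard programme)) is just the pooled rate for the standard programme: 343/600 = 0.572.

0.57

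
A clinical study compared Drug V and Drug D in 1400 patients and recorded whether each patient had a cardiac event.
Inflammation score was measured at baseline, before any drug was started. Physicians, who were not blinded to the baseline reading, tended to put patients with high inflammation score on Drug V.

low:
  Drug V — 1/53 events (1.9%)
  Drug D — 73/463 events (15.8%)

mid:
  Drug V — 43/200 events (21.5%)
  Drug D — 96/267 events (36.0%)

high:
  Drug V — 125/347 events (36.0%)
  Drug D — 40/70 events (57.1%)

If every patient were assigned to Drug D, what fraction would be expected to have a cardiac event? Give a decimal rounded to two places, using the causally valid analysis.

0.35

The inflammation score-specific comparison favours Drug V throughout, but the pooled figures favour Drug D. The question is whether to condition on inflammation score.
Nothing the drug does changes inflammation score; the imbalance is an allocation artefact. With inflammation score also predicting the outcome, the pooled figure is confounded, and the within-stratum comparison is the causal one.
Standardising Drug D to the population inflammation score mix: 0.369·73/463 + 0.334·96/267 + 0.298·40/70 = 0.348.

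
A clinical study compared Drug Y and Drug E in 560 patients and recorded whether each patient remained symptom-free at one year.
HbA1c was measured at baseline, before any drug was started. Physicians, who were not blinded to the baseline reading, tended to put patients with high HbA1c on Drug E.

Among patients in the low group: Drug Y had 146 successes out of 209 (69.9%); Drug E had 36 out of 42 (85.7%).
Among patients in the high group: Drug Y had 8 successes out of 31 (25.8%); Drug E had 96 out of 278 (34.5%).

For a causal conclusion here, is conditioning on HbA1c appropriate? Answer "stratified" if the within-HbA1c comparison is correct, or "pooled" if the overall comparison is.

Within every HbA1c level Drug E has the higher rate, yet pooled Drug Y does — Simpson's reversal.
HbA1c differs across drugs for reasons unrelated to any effect of the drug itself, and it separately predicts the outcome — a classic confounder. We must compare within HbA1c levels.
Within each level — low: 69.9% vs 85.7%; high: 25.8% vs 34.5% — Drug E is higher every time.

stratified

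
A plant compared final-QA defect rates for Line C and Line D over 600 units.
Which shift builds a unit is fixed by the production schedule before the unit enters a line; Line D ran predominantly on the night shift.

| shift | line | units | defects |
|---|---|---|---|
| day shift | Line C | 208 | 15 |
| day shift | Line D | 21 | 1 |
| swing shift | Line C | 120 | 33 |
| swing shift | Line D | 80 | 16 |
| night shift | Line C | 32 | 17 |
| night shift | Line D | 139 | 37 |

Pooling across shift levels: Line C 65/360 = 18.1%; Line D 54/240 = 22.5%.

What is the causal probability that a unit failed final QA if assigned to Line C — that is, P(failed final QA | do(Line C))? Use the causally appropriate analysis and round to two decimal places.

0.27

The shift-specific comparison favours Line D throughout, but the pooled figures favour Line C. The question is whether to condition on shift.
Shift satisfies the back-door criterion: it is not a descendant of the line, and it blocks the spurious path from line to outcome. Adjusting for it (i.e., using the within-shift rates) gives the causal effect.
Standardising Line C to the population shift mix: 0.382·15/208 + 0.333·33/120 + 0.285·17/32 = 0.271.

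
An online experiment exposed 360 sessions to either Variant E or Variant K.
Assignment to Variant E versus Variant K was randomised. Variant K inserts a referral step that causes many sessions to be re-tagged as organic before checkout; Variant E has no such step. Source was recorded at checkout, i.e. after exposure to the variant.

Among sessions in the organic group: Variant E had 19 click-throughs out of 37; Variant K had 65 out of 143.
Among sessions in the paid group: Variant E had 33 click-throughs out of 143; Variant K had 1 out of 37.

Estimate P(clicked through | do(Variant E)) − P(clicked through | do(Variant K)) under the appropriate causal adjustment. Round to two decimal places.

-0.08

Because the variant influences traffic source, traffic source is a post-treatment mediator, not a confounder. Stratifying on it would bias the estimate; the causal effect is the crude pooled difference.
The causal difference is the pooled difference: 0.289 − 0.367 = -0.078.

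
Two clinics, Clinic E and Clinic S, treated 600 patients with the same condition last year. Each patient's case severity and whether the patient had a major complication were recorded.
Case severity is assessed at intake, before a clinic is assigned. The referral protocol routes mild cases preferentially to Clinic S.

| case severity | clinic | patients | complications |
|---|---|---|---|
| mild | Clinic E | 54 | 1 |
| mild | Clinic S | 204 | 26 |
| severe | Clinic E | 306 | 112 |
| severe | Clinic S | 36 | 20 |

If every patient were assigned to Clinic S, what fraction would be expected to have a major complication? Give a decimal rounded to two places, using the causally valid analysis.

0.37

The case severity-specific comparison favours Clinic E throughout, but the pooled figures favour Clinic S. The question is whether to condition on case severity.
Here case severity is a common cause — it drives both which clinic a case falls under and the outcome. The crude comparison mixes populations; the stratum-specific rates are the causally relevant ones.
Standardising Clinic S to the population case severity mix: 0.430·26/204 + 0.570·20/36 = 0.371.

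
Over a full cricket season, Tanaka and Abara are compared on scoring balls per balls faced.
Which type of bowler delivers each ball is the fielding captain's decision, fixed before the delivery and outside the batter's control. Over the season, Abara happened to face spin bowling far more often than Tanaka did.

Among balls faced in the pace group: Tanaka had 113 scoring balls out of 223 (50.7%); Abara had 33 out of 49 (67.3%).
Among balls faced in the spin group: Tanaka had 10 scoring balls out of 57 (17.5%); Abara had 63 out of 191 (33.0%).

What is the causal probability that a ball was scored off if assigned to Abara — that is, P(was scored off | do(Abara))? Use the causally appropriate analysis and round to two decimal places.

Nothing the player does changes bowling type; the imbalance is an allocation artefact. With bowling type also predicting the outcome, the pooled figure is confounded, and the within-stratum comparison is the causal one.
Standardising Abara to the population bowling type mix: 0.523·33/49 + 0.477·63/191 = 0.510.

0.51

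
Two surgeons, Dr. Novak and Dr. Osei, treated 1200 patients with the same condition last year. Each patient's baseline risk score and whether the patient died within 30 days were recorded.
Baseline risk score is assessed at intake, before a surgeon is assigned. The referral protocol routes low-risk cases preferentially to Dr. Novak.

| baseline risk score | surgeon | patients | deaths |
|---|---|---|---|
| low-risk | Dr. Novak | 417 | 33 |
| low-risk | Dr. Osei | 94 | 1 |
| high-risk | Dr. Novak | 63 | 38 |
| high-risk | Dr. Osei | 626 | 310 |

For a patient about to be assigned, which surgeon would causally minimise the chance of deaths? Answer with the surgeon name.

The baseline risk score-specific comparison favours Dr. Osei throughout, but the pooled figures favour Dr. Novak. The question is whether to condition on baseline risk score.
The imbalance in baseline risk score arose from how patients were allocated, not from anything the surgeon did; and baseline risk score independently affects the outcome. The pooled gap is confounded — condition on baseline risk score.
Within each level — low-risk: 7.9% vs 1.1%; high-risk: 60.3% vs 49.5% — Dr. Osei is lower every time.

Dr. Osei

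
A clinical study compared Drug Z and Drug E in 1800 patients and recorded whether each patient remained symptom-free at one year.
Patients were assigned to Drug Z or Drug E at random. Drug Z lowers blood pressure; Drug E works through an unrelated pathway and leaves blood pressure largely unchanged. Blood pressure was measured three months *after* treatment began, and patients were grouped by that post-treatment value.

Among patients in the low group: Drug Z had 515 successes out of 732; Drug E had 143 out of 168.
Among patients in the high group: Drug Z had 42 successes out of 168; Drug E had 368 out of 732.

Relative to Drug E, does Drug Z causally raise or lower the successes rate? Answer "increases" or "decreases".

Blood pressure is recorded after the drug and is itself shifted by it — it sits on the causal path from drug to outcome. Conditioning on a mediator would strip out part of the effect we want; the pooled comparison gives the total causal effect.
Pooled: Drug Z 61.9% vs Drug E 56.8%; Drug Z is higher overall.

increases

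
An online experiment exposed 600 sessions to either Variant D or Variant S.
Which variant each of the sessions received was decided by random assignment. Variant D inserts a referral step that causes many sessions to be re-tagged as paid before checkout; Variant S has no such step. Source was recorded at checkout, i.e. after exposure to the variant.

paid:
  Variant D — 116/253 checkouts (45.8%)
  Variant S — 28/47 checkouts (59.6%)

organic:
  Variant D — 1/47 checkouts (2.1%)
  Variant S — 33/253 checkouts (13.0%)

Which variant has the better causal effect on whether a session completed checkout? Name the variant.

Because the variant influences traffic source, traffic source is a post-treatment mediator, not a confounder. Stratifying on it would bias the estimate; the causal effect is the crude pooled difference.
Pooled: Variant D 39.0% vs Variant S 20.3%; Variant D is higher overall.

Variant D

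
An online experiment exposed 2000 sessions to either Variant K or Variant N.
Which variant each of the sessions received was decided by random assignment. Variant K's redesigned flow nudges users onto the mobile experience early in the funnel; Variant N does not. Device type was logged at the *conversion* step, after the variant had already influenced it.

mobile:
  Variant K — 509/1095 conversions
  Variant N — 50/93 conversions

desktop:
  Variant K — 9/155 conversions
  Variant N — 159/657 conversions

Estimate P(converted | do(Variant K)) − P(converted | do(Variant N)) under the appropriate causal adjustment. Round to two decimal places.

Device type is recorded after the variant and is itself shifted by it — it sits on the causal path from variant to outcome. Conditioning on a mediator would strip out part of the effect we want; the pooled comparison gives the total causal effect.
The causal difference is the pooled difference: 0.414 − 0.279 = +0.136.

+0.14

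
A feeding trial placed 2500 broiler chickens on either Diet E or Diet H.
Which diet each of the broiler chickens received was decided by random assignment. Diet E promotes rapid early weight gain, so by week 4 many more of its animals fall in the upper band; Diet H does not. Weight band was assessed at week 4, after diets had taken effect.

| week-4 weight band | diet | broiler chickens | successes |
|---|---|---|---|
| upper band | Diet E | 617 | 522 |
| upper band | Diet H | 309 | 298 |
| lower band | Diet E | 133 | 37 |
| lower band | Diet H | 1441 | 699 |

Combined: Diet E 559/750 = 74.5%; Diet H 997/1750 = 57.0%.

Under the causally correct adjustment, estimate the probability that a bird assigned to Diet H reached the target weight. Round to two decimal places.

0.57

Week-4 weight band is recorded after the diet and is itself shifted by it — it sits on the causal path from diet to outcome. Conditioning on a mediator would strip out part of the effect we want; the pooled comparison gives the total causal effect.
So P(outcome | do(Diet H)) is just the pooled rate for Diet H: 997/1750 = 0.570.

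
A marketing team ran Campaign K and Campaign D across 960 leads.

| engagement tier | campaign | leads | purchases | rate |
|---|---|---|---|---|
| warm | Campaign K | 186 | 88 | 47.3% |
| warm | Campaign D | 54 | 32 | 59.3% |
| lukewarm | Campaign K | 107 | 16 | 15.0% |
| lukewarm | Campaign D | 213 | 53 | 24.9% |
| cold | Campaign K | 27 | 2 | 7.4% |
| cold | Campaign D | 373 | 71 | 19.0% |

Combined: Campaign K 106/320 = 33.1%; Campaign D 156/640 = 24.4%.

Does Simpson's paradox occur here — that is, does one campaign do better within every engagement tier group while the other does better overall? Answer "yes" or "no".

yes

Within each engagement tier level (warm 47.3% vs 59.3%; lukewarm 15.0% vs 24.9%; cold 7.4% vs 19.0%), Campaign D has the higher rate every time. Pooled: 33.1% vs 24.4% — Campaign K has the higher rate overall. The two comparisons disagree.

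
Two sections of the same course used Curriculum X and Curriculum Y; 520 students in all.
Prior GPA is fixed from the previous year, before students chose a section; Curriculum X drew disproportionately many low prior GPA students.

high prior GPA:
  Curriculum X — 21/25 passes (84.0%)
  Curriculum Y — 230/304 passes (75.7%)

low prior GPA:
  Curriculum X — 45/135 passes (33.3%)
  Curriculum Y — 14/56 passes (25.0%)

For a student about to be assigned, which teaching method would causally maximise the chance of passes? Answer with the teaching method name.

Curriculum X

Prior GPA band satisfies the back-door criterion: it is not a descendant of the teaching method, and it blocks the spurious path from teaching method to outcome. Adjusting for it (i.e., using the within-prior GPA band rates) gives the causal effect.
Within each level — high prior GPA: 84.0% vs 75.7%; low prior GPA: 33.3% vs 25.0% — Curriculum X is higher every time.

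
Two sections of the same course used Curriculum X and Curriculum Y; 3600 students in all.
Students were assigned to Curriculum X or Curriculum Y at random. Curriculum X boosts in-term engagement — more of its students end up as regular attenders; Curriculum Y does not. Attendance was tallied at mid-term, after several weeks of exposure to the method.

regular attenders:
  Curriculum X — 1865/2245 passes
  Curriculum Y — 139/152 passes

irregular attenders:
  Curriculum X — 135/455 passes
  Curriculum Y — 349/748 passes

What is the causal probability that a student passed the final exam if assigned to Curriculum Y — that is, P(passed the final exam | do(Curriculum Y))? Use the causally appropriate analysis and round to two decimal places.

0.54

Within every mid-term attendance level Curriculum Y has the higher rate, yet pooled Curriculum X does — Simpson's reversal.
The distribution of mid-term attendance is itself part of what the teaching method does — it is an intermediate outcome. Holding it fixed would remove that part of the effect; the total effect is the pooled difference.
So P(outcome | do(Curriculum Y)) is just the pooled rate for Curriculum Y: 488/900 = 0.542.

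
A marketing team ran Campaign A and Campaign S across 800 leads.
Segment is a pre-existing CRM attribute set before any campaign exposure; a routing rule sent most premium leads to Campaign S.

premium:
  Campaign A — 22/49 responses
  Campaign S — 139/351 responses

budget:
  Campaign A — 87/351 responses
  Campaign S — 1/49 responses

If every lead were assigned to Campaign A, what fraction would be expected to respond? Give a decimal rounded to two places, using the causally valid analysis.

0.35

Here customer segment is a common cause — it drives both which campaign a case falls under and the outcome. The crude comparison mixes populations; the stratum-specific rates are the causally relevant ones.
Standardising Campaign A to the population customer segment mix: 0.500·22/49 + 0.500·87/351 = 0.348.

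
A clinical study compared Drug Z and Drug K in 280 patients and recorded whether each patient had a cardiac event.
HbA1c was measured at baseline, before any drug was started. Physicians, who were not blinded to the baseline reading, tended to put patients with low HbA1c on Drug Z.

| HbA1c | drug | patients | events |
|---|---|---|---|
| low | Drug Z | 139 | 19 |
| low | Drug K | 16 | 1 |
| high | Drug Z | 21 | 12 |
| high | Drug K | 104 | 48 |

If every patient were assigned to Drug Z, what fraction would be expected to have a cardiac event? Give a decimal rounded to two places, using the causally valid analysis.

Nothing the drug does changes HbA1c; the imbalance is an allocation artefact. With HbA1c also predicting the outcome, the pooled figure is confounded, and the within-stratum comparison is the causal one.
Standardising Drug Z to the population HbA1c mix: 0.554·19/139 + 0.446·12/21 = 0.331.

0.33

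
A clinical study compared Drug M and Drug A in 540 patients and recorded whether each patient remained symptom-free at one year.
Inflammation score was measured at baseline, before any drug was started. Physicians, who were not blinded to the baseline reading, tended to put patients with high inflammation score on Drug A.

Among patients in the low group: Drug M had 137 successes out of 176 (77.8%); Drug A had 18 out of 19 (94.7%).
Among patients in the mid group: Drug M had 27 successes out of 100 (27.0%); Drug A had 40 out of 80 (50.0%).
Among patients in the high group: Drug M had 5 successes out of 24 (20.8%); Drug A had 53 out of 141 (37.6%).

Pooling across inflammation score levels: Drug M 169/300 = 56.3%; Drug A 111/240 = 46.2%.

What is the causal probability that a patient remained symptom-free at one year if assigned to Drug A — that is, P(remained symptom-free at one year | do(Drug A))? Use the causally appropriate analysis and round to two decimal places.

The imbalance in inflammation score arose from how patients were allocated, not from anything the drug did; and inflammation score independently affects the outcome. The pooled gap is confounded — condition on inflammation score.
Standardising Drug A to the population inflammation score mix: 0.361·18/19 + 0.333·40/80 + 0.306·53/141 = 0.624.

0.62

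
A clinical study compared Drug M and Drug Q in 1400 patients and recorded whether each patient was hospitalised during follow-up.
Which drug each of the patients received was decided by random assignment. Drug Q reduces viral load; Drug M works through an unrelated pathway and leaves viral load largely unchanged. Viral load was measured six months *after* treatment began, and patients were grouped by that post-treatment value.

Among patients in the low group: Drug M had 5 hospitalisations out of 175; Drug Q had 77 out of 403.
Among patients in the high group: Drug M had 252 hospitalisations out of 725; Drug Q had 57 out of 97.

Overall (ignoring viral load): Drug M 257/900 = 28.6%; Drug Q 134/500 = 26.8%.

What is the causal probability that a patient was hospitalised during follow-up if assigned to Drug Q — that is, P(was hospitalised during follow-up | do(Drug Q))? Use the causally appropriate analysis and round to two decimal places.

Viral load here is a post-treatment variable shaped by the drug; conditioning on it would introduce bias rather than remove it. The overall comparison is the causal one.
So P(outcome | do(Drug Q)) is just the pooled rate for Drug Q: 134/500 = 0.268.

0.27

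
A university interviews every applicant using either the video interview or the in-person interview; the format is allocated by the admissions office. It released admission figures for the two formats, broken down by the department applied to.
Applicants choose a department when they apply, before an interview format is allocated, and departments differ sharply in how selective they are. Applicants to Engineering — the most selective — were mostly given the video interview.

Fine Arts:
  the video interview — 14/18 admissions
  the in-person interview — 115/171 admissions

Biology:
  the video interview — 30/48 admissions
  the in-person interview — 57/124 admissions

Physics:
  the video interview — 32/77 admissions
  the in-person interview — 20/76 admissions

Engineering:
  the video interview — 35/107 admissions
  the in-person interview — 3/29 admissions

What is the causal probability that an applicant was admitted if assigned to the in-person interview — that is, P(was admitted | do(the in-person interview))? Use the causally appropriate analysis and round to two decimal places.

0.40

The stratified and pooled comparisons disagree (the video interview wins within each department; the in-person interview wins overall), so the answer turns on the causal role of department.
Department differs across interview formats for reasons unrelated to any effect of the interview format itself, and it separately predicts the outcome — a classic confounder. We must compare within department levels.
Standardising the in-person interview to the population department mix: 0.291·115/171 + 0.265·57/124 + 0.235·20/76 + 0.209·3/29 = 0.401.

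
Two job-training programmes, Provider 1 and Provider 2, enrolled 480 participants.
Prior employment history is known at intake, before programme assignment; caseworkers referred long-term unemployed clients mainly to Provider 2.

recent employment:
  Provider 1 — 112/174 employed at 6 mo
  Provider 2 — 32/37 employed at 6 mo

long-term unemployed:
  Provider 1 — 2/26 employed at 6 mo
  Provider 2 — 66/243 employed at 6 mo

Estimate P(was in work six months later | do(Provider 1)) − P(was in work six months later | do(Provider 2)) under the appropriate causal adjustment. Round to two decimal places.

Prior employment history differs across programmes for reasons unrelated to any effect of the programme itself, and it separately predicts the outcome — a classic confounder. We must compare within prior employment history levels.
Adjusting over the population distribution of prior employment history: 0.440·(0.644−0.865) + 0.560·(0.077−0.272) = -0.206.

-0.21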